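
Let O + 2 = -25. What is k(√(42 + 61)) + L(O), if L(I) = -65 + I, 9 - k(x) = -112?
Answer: 29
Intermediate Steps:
O = -27 (O = -2 - 25 = -27)
k(x) = 121 (k(x) = 9 - 1*(-112) = 9 + 112 = 121)
k(√(42 + 61)) + L(O) = 121 + (-65 - 27) = 121 - 92 = 29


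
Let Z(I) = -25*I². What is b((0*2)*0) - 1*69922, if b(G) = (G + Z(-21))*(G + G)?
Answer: -69922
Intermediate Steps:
b(G) = 2*G*(-11025 + G) (b(G) = (G - 25*(-21)²)*(G + G) = (G - 25*441)*(2*G) = (G - 11025)*(2*G) = (-11025 + G)*(2*G) = 2*G*(-11025 + G))
b((0*2)*0) - 1*69922 = 2*((0*2)*0)*(-11025 + (0*2)*0) - 1*69922 = 2*(0*0)*(-11025 + 0*0) - 69922 = 2*0*(-11025 + 0) - 69922 = 2*0*(-11025) - 69922 = 0 - 69922 = -69922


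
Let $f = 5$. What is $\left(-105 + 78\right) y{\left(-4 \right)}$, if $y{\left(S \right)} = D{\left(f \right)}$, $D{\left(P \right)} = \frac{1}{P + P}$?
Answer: $- \frac{27}{10} \approx -2.7$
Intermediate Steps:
$D{\left(P \right)} = \frac{1}{2 P}$
$y{\left(S \right)} = \frac{1}{10}$ ($y{\left(S \right)} = \frac{1}{2 \cdot 5} = \frac{1}{2} \cdot \frac{1}{5} = \frac{1}{10}$)
$\left(-105 + 78\right) y{\left(-4 \right)} = \left(-105 + 78\right) \frac{1}{10} = \left(-27\right) \frac{1}{10} = - \frac{27}{10}$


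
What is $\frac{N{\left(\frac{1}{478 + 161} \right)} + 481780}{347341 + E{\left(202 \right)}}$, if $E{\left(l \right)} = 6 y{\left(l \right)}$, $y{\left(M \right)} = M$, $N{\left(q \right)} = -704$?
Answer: $\frac{481076}{348553} \approx 1.3802$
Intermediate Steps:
$E{\left(l \right)} = 6 l$
$\frac{N{\left(\frac{1}{478 + 161} \right)} + 481780}{347341 + E{\left(202 \right)}} = \frac{-704 + 481780}{347341 + 6 \cdot 202} = \frac{481076}{347341 + 1212} = \frac{481076}{348553}$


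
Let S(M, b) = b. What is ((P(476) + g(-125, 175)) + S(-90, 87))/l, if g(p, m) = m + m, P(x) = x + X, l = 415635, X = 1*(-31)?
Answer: 294/138545 ≈ 0.0021221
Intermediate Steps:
X = -31
P(x) = -31 + x (P(x) = x - 31 = -31 + x)
g(p, m) = 2*m
((P(476) + g(-125, 175)) + S(-90, 87))/l = (((-31 + 476) + 2*175) + 87)/415635 = ((445 + 350) + 87)*(1/415635) = (795 + 87)*(1/415635) = 882*(1/415635) = 294/138545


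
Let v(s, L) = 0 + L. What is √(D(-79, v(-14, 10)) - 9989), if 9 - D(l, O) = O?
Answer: 3*I*√1110 ≈ 99.95*I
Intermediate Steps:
v(s, L) = L
D(l, O) = 9 - O
√(D(-79, v(-14, 10)) - 9989) = √((9 - 1*10) - 9989) = √((9 - 10) - 9989) = √(-1 - 9989) = √(-9990) = 3*I*√1110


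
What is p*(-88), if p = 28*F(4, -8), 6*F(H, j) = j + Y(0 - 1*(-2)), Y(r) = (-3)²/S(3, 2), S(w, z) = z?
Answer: 4312/3 ≈ 1437.3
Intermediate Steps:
Y(r) = 9/2 (Y(r) = (-3)²/2 = 9*(½) = 9/2)
F(H, j) = ¾ + j/6 (F(H, j) = (j + 9/2)/6 = (9/2 + j)/6 = ¾ + j/6)
p = -49/3 (p = 28*(¾ + (⅙)*(-8)) = 28*(¾ - 4/3) = 28*(-7/12) = -49/3 ≈ -16.333)
p*(-88) = -49/3*(-88) = 4312/3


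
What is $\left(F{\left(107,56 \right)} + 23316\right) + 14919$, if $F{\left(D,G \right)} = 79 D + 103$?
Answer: $46791$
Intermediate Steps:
$F{\left(D,G \right)} = 103 + 79 D$
$\left(F{\left(107,56 \right)} + 23316\right) + 14919 = \left(\left(103 + 79 \cdot 107\right) + 23316\right) + 14919 = \left(\left(103 + 8453\right) + 23316\right) + 14919 = \left(8556 + 23316\right) + 14919 = 31872 + 14919 = 46791$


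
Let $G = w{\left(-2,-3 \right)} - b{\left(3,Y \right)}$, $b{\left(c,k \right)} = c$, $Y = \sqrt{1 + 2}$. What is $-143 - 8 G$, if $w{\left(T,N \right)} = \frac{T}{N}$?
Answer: $- \frac{373}{3} \approx -124.33$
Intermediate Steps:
$Y = \sqrt{3} \approx 1.732$
$G = - \frac{7}{3}$ ($G = - \frac{2}{-3} - 3 = \left(-2\right) \left(- \frac{1}{3}\right) - 3 = \frac{2}{3} - 3 = - \frac{7}{3} \approx -2.3333$)
$-143 - 8 G = -143 - - \frac{56}{3} = -143 + \frac{56}{3} = - \frac{373}{3}$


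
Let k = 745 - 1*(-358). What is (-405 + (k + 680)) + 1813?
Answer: 3191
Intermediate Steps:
k = 1103 (k = 745 + 358 = 1103)
(-405 + (k + 680)) + 1813 = (-405 + (1103 + 680)) + 1813 = (-405 + 1783) + 1813 = 1378 + 1813 = 3191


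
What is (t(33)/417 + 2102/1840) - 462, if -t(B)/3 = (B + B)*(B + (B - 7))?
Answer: -62516951/127880 ≈ -488.87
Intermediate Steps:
t(B) = -6*B*(-7 + 2*B) (t(B) = -3*(B + B)*(B + (B - 7)) = -3*2*B*(B + (-7 + B)) = -3*2*B*(-7 + 2*B) = -6*B*(-7 + 2*B))
(t(33)/417 + 2102/1840) - 462 = ((6*33*(7 - 2*33))/417 + 2102/1840) - 462 = ((6*33*(7 - 66))*(1/417) + 2102*(1/1840)) - 462 = ((6*33*(-59))*(1/417) + 1051/920) - 462 = (-11682*1/417 + 1051/920) - 462 = (-3894/139 + 1051/920) - 462 = -3436391/127880 - 462 = -62516951/127880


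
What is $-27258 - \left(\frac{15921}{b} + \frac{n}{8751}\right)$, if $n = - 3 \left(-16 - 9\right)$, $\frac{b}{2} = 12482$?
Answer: $- \frac{1984974298561}{72819988} \approx -27259.0$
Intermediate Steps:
$b = 24964$ ($b = 2 \cdot 12482 = 24964$)
$n = 75$ ($n = \left(-3\right) \left(-25\right) = 75$)
$-27258 - \left(\frac{15921}{b} + \frac{n}{8751}\right) = -27258 - \left(\frac{15921}{24964} + \frac{75}{8751}\right) = -27258 - \left(15921 \cdot \frac{1}{24964} + 75 \cdot \frac{1}{8751}\right) = -27258 - \left(\frac{15921}{24964} + \frac{25}{2917}\right) = -27258 - \frac{47065657}{72819988} = - \frac{1984974298561}{72819988}$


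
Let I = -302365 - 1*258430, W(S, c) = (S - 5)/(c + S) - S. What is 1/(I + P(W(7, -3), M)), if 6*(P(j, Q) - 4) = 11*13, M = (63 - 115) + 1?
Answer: -6/3364603 ≈ -1.7833e-6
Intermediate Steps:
M = -51 (M = -52 + 1 = -51)
W(S, c) = -S + (-5 + S)/(S + c) (W(S, c) = (-5 + S)/(S + c) - S = -S + (-5 + S)/(S + c))
P(j, Q) = 167/6 (P(j, Q) = 4 + (11*13)/6 = 4 + (1/6)*143 = 4 + 143/6 = 167/6)
I = -560795 (I = -302365 - 258430 = -560795)
1/(I + P(W(7, -3), M)) = 1/(-560795 + 167/6) = 1/(-3364603/6) = -6/3364603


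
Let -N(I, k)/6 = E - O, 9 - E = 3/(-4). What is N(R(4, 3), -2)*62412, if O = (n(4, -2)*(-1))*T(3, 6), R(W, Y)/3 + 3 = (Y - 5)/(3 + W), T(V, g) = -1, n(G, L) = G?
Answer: -2153214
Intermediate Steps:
R(W, Y) = -9 + 3*(-5 + Y)/(3 + W) (R(W, Y) = -9 + 3*((Y - 5)/(3 + W)) = -9 + 3*((-5 + Y)/(3 + W)) = -9 + 3*(-5 + Y)/(3 + W))
O = 4 (O = (4*(-1))*(-1) = -4*(-1) = 4)
E = 39/4 (E = 9 - 3/(-4) = 9 - 3*(-1)/4 = 9 - 1*(-¾) = 9 + ¾ = 39/4 ≈ 9.7500)
N(I, k) = -69/2 (N(I, k) = -6*(39/4 - 1*4) = -6*(39/4 - 4) = -6*23/4 = -69/2)
N(R(4, 3), -2)*62412 = -69/2*62412 = -2153214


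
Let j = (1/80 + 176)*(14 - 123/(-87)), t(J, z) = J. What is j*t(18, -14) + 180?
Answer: 56856663/1160 ≈ 49014.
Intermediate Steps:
j = 6294207/2320 (j = (1/80 + 176)*(14 - 123*(-1/87)) = 14081*(14 + 41/29)/80 = (14081/80)*(447/29) = 6294207/2320 ≈ 2713.0)
j*t(18, -14) + 180 = (6294207/2320)*18 + 180 = 56647863/1160 + 180 = 56856663/1160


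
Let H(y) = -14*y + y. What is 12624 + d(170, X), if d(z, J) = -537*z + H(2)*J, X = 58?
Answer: -80174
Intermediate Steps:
H(y) = -13*y
d(z, J) = -537*z - 26*J (d(z, J) = -537*z + (-13*2)*J = -537*z - 26*J)
12624 + d(170, X) = 12624 + (-537*170 - 26*58) = 12624 + (-91290 - 1508) = 12624 - 92798 = -80174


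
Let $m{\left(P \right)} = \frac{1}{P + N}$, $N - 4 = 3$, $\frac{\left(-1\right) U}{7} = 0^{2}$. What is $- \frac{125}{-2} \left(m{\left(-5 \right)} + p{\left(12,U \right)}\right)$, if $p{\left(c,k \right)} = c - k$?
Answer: $\frac{3125}{4} \approx 781.25$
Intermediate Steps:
$U = 0$ ($U = - 7 \cdot 0^{2} = \left(-7\right) 0 = 0$)
$N = 7$ ($N = 4 + 3 = 7$)
$m{\left(P \right)} = \frac{1}{7 + P}$ ($m{\left(P \right)} = \frac{1}{P + 7} = \frac{1}{7 + P}$)
$- \frac{125}{-2} \left(m{\left(-5 \right)} + p{\left(12,U \right)}\right) = - \frac{125}{-2} \left(\frac{1}{7 - 5} + \left(12 - 0\right)\right) = \left(-125\right) \left(- \frac{1}{2}\right) \left(\frac{1}{2} + \left(12 + 0\right)\right) = \frac{125 \left(\frac{1}{2} + 12\right)}{2} = \frac{125}{2} \cdot \frac{25}{2} = \frac{3125}{4}$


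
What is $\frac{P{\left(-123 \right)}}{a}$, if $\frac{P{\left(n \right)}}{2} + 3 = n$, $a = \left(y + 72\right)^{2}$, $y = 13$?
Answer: $- \frac{252}{7225} \approx -0.034879$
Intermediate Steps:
$a = 7225$ ($a = \left(13 + 72\right)^{2} = 85^{2} = 7225$)
$P{\left(n \right)} = -6 + 2 n$
$\frac{P{\left(-123 \right)}}{a} = \frac{-6 + 2 \left(-123\right)}{7225} = \left(-6 - 246\right) \frac{1}{7225} = \left(-252\right) \frac{1}{7225} = - \frac{252}{7225}$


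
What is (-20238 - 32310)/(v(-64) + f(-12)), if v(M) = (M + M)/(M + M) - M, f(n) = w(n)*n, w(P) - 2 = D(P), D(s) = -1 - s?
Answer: 52548/91 ≈ 577.45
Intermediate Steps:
w(P) = 1 - P (w(P) = 2 + (-1 - P) = 1 - P)
f(n) = n*(1 - n) (f(n) = (1 - n)*n = n*(1 - n))
v(M) = 1 - M (v(M) = (2*M)/((2*M)) - M = (2*M)*(1/(2*M)) - M = 1 - M)
(-20238 - 32310)/(v(-64) + f(-12)) = (-20238 - 32310)/((1 - 1*(-64)) - 12*(1 - 1*(-12))) = -52548/((1 + 64) - 12*(1 + 12)) = -52548/(65 - 12*13) = -52548/(65 - 156) = -52548/(-91) = -52548*(-1/91) = 52548/91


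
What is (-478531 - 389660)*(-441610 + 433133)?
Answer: 7359655107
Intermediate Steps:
(-478531 - 389660)*(-441610 + 433133) = -868191*(-8477) = 7359655107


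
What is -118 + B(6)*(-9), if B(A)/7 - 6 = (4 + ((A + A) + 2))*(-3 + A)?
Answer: -3898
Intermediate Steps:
B(A) = 42 + 7*(-3 + A)*(6 + 2*A) (B(A) = 42 + 7*((4 + ((A + A) + 2))*(-3 + A)) = 42 + 7*((4 + (2*A + 2))*(-3 + A)) = 42 + 7*((4 + (2 + 2*A))*(-3 + A)) = 42 + 7*((6 + 2*A)*(-3 + A)) = 42 + 7*((-3 + A)*(6 + 2*A)) = 42 + 7*(-3 + A)*(6 + 2*A))
-118 + B(6)*(-9) = -118 + (-84 + 14*6²)*(-9) = -118 + (-84 + 14*36)*(-9) = -118 + (-84 + 504)*(-9) = -118 + 420*(-9) = -118 - 3780 = -3898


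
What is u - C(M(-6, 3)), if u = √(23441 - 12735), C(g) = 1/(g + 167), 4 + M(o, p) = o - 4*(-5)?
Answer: -1/177 + √10706 ≈ 103.46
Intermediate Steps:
M(o, p) = 16 + o (M(o, p) = -4 + (o - 4*(-5)) = -4 + (o + 20) = -4 + (20 + o) = 16 + o)
C(g) = 1/(167 + g)
u = √10706 ≈ 103.47
u - C(M(-6, 3)) = √10706 - 1/(167 + (16 - 6)) = √10706 - 1/(167 + 10) = √10706 - 1/177 = -1/177 + √10706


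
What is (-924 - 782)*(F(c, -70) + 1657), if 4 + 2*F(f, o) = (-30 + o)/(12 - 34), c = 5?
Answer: -31100380/11 ≈ -2.8273e+6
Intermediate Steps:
F(f, o) = -29/22 - o/44 (F(f, o) = -2 + ((-30 + o)/(12 - 34))/2 = -2 + ((-30 + o)/(-22))/2 = -2 + ((-30 + o)*(-1/22))/2 = -2 + (15/11 - o/22)/2 = -2 + (15/22 - o/44) = -29/22 - o/44)
(-924 - 782)*(F(c, -70) + 1657) = (-924 - 782)*((-29/22 - 1/44*(-70)) + 1657) = -1706*((-29/22 + 35/22) + 1657) = -1706*(3/11 + 1657) = -1706*18230/11 = -31100380/11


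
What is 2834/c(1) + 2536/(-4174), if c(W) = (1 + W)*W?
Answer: 2956011/2087 ≈ 1416.4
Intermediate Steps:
c(W) = W*(1 + W)
2834/c(1) + 2536/(-4174) = 2834/((1*(1 + 1))) + 2536/(-4174) = 2834/((1*2)) + 2536*(-1/4174) = 2834/2 - 1268/2087 = 2834*(1/2) - 1268/2087 = 1417 - 1268/2087 = 2956011/2087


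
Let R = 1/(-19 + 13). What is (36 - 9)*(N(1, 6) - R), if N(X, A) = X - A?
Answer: -261/2 ≈ -130.50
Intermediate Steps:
R = -⅙ (R = 1/(-6) = -⅙ ≈ -0.16667)
(36 - 9)*(N(1, 6) - R) = (36 - 9)*((1 - 1*6) - 1*(-⅙)) = 27*((1 - 6) + ⅙) = 27*(-5 + ⅙) = 27*(-29/6) = -261/2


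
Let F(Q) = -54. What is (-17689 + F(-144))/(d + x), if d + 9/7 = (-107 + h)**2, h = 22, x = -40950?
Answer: 124201/236084 ≈ 0.52609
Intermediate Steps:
d = 50566/7 (d = -9/7 + (-107 + 22)**2 = -9/7 + (-85)**2 = -9/7 + 7225 = 50566/7 ≈ 7223.7)
(-17689 + F(-144))/(d + x) = (-17689 - 54)/(50566/7 - 40950) = -17743/(-236084/7) = -17743*(-7/236084) = 124201/236084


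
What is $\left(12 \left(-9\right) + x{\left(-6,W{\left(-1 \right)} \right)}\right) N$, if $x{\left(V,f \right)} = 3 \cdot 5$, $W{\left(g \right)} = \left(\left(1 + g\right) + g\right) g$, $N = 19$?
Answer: $-1767$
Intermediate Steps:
$W{\left(g \right)} = g \left(1 + 2 g\right)$ ($W{\left(g \right)} = \left(1 + 2 g\right) g = g \left(1 + 2 g\right)$)
$x{\left(V,f \right)} = 15$
$\left(12 \left(-9\right) + x{\left(-6,W{\left(-1 \right)} \right)}\right) N = \left(12 \left(-9\right) + 15\right) 19 = \left(-108 + 15\right) 19 = \left(-93\right) 19 = -1767$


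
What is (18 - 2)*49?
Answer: 784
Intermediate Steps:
(18 - 2)*49 = 16*49 = 784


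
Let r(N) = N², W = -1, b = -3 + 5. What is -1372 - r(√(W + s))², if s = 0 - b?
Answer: -1381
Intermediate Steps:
b = 2
s = -2 (s = 0 - 1*2 = 0 - 2 = -2)
-1372 - r(√(W + s))² = -1372 - ((√(-1 - 2))²)² = -1372 - ((√(-3))²)² = -1372 - ((I*√3)²)² = -1372 - 1*(-3)² = -1372 - 1*9 = -1372 - 9 = -1381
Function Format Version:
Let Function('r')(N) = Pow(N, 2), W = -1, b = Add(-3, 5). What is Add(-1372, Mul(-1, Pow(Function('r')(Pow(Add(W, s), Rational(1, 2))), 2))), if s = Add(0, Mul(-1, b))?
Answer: -1381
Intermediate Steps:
b = 2
s = -2 (s = Add(0, Mul(-1, 2)) = Add(0, -2) = -2)
Add(-1372, Mul(-1, Pow(Function('r')(Pow(Add(W, s), Rational(1, 2))), 2))) = Add(-1372, Mul(-1, Pow(Pow(Pow(Add(-1, -2), Rational(1, 2)), 2), 2))) = Add(-1372, Mul(-1, Pow(Pow(Pow(-3, Rational(1, 2)), 2), 2))) = Add(-1372, Mul(-1, Pow(Pow(Mul(I, Pow(3, Rational(1, 2))), 2), 2))) = Add(-1372, Mul(-1, Pow(-3, 2))) = Add(-1372, Mul(-1, 9)) = Add(-1372, -9) = -1381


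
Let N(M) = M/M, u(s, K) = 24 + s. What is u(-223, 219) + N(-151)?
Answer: -198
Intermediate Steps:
N(M) = 1
u(-223, 219) + N(-151) = (24 - 223) + 1 = -199 + 1 = -198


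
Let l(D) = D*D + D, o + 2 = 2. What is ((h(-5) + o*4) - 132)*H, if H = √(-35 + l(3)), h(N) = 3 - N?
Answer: -124*I*√23 ≈ -594.68*I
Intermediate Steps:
o = 0 (o = -2 + 2 = 0)
l(D) = D + D² (l(D) = D² + D = D + D²)
H = I*√23 (H = √(-35 + 3*(1 + 3)) = √(-35 + 3*4) = √(-35 + 12) = √(-23) = I*√23 ≈ 4.7958*I)
((h(-5) + o*4) - 132)*H = (((3 - 1*(-5)) + 0*4) - 132)*(I*√23) = (((3 + 5) + 0) - 132)*(I*√23) = ((8 + 0) - 132)*(I*√23) = (8 - 132)*(I*√23) = -124*I*√23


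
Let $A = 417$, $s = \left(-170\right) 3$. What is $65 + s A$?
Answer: $-212605$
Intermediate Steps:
$s = -510$
$65 + s A = 65 - 212670 = -212605$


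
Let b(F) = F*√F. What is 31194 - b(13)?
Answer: 31194 - 13*√13 ≈ 31147.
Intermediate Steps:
b(F) = F^(3/2)
31194 - b(13) = 31194 - 13^(3/2) = 31194 - 13*√13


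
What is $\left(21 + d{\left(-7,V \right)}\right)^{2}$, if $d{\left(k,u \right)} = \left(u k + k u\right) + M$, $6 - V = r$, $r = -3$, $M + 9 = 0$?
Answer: $12996$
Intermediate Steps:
$M = -9$ ($M = -9 + 0 = -9$)
$V = 9$ ($V = 6 - -3 = 6 + 3 = 9$)
$d{\left(k,u \right)} = -9 + 2 k u$ ($d{\left(k,u \right)} = \left(u k + k u\right) - 9 = \left(k u + k u\right) - 9 = 2 k u - 9 = -9 + 2 k u$)
$\left(21 + d{\left(-7,V \right)}\right)^{2} = \left(21 + \left(-9 + 2 \left(-7\right) 9\right)\right)^{2} = \left(21 - 135\right)^{2} = \left(-114\right)^{2} = 12996$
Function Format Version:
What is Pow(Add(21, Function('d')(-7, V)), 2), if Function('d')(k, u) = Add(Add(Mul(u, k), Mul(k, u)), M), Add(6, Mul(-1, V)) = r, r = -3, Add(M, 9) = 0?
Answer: 12996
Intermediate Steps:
M = -9 (M = Add(-9, 0) = -9)
V = 9 (V = Add(6, Mul(-1, -3)) = Add(6, 3) = 9)
Function('d')(k, u) = Add(-9, Mul(2, k, u)) (Function('d')(k, u) = Add(Add(Mul(u, k), Mul(k, u)), -9) = Add(Add(Mul(k, u), Mul(k, u)), -9) = Add(Mul(2, k, u), -9) = Add(-9, Mul(2, k, u)))
Pow(Add(21, Function('d')(-7, V)), 2) = Pow(Add(21, Add(-9, Mul(2, -7, 9))), 2) = Pow(Add(21, Add(-9, -126)), 2) = Pow(Add(21, -135), 2) = Pow(-114, 2) = 12996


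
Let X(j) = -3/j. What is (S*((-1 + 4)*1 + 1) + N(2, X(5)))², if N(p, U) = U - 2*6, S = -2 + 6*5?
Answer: 247009/25 ≈ 9880.4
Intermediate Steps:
S = 28 (S = -2 + 30 = 28)
N(p, U) = -12 + U (N(p, U) = U - 12 = -12 + U)
(S*((-1 + 4)*1 + 1) + N(2, X(5)))² = (28*((-1 + 4)*1 + 1) + (-12 - 3/5))² = (28*(3*1 + 1) + (-12 - 3*⅕))² = (28*(3 + 1) + (-12 - ⅗))² = (28*4 - 63/5)² = (112 - 63/5)² = (497/5)² = 247009/25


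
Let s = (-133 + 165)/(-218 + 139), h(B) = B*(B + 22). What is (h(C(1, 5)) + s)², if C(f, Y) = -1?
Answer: 2859481/6241 ≈ 458.18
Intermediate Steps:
h(B) = B*(22 + B)
s = -32/79 (s = 32/(-79) = 32*(-1/79) = -32/79 ≈ -0.40506)
(h(C(1, 5)) + s)² = (-(22 - 1) - 32/79)² = (-1*21 - 32/79)² = (-21 - 32/79)² = (-1691/79)² = 2859481/6241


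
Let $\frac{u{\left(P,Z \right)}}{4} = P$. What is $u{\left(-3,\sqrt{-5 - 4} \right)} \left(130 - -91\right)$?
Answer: $-2652$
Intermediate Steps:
$u{\left(P,Z \right)} = 4 P$
$u{\left(-3,\sqrt{-5 - 4} \right)} \left(130 - -91\right) = 4 \left(-3\right) \left(130 - -91\right) = - 12 \left(130 + 91\right) = \left(-12\right) 221 = -2652$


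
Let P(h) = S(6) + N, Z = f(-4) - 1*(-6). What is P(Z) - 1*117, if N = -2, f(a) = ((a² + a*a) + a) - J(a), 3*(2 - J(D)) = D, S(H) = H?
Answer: -113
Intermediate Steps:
J(D) = 2 - D/3
f(a) = -2 + 2*a² + 4*a/3 (f(a) = ((a² + a*a) + a) - (2 - a/3) = ((a² + a²) + a) + (-2 + a/3) = (2*a² + a) + (-2 + a/3) = (a + 2*a²) + (-2 + a/3) = -2 + 2*a² + 4*a/3)
Z = 92/3 (Z = (-2 + 2*(-4)² + (4/3)*(-4)) - 1*(-6) = (-2 + 2*16 - 16/3) + 6 = (-2 + 32 - 16/3) + 6 = 74/3 + 6 = 92/3 ≈ 30.667)
P(h) = 4 (P(h) = 6 - 2 = 4)
P(Z) - 1*117 = 4 - 1*117 = 4 - 117 = -113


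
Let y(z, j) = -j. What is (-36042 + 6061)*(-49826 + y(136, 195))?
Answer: 1499679601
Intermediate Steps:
(-36042 + 6061)*(-49826 + y(136, 195)) = (-36042 + 6061)*(-49826 - 1*195) = -29981*(-49826 - 195) = -29981*(-50021) = 1499679601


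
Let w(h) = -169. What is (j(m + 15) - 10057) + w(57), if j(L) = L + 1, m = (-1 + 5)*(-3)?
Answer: -10222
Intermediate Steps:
m = -12 (m = 4*(-3) = -12)
j(L) = 1 + L
(j(m + 15) - 10057) + w(57) = ((1 + (-12 + 15)) - 10057) - 169 = ((1 + 3) - 10057) - 169 = (4 - 10057) - 169 = -10053 - 169 = -10222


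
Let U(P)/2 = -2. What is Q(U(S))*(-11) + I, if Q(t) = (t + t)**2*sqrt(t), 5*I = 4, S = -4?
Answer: 4/5 - 1408*I ≈ 0.8 - 1408.0*I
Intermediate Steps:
U(P) = -4 (U(P) = 2*(-2) = -4)
I = 4/5 (I = (1/5)*4 = 4/5 ≈ 0.80000)
Q(t) = 4*t**(5/2) (Q(t) = (2*t)**2*sqrt(t) = (4*t**2)*sqrt(t) = 4*t**(5/2))
Q(U(S))*(-11) + I = (4*(-4)**(5/2))*(-11) + 4/5 = (4*(32*I))*(-11) + 4/5 = (128*I)*(-11) + 4/5 = -1408*I + 4/5 = 4/5 - 1408*I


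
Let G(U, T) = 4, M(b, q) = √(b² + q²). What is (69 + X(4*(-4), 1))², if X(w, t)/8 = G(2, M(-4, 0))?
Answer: 10201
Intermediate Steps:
X(w, t) = 32 (X(w, t) = 8*4 = 32)
(69 + X(4*(-4), 1))² = (69 + 32)² = 101² = 10201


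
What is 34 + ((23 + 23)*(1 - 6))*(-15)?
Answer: 3484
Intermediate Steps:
34 + ((23 + 23)*(1 - 6))*(-15) = 34 + (46*(-5))*(-15) = 34 - 230*(-15) = 34 + 3450 = 3484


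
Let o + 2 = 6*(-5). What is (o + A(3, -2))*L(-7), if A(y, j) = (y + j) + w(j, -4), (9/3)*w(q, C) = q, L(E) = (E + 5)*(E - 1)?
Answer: -1520/3 ≈ -506.67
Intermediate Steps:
L(E) = (-1 + E)*(5 + E) (L(E) = (5 + E)*(-1 + E) = (-1 + E)*(5 + E))
w(q, C) = q/3
o = -32 (o = -2 + 6*(-5) = -2 - 30 = -32)
A(y, j) = y + 4*j/3 (A(y, j) = (y + j) + j/3 = (j + y) + j/3 = y + 4*j/3)
(o + A(3, -2))*L(-7) = (-32 + (3 + (4/3)*(-2)))*(-5 + (-7)² + 4*(-7)) = (-32 + (3 - 8/3))*(-5 + 49 - 28) = (-32 + ⅓)*16 = -95/3*16 = -1520/3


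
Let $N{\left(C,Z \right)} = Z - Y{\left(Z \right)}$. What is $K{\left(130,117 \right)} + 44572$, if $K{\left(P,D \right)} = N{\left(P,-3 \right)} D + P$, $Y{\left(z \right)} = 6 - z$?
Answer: $43298$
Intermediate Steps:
$N{\left(C,Z \right)} = -6 + 2 Z$ ($N{\left(C,Z \right)} = Z - \left(6 - Z\right) = Z + \left(-6 + Z\right) = -6 + 2 Z$)
$K{\left(P,D \right)} = P - 12 D$ ($K{\left(P,D \right)} = \left(-6 + 2 \left(-3\right)\right) D + P = \left(-6 - 6\right) D + P = - 12 D + P = P - 12 D$)
$K{\left(130,117 \right)} + 44572 = \left(130 - 1404\right) + 44572 = -1274 + 44572 = 43298$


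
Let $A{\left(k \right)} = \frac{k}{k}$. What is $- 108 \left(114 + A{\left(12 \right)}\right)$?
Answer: $-12420$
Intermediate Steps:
$A{\left(k \right)} = 1$
$- 108 \left(114 + A{\left(12 \right)}\right) = - 108 \left(114 + 1\right) = \left(-108\right) 115 = -12420$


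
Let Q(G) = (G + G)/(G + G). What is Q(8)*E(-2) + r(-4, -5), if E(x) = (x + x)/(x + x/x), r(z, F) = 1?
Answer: 5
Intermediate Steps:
Q(G) = 1 (Q(G) = (2*G)/((2*G)) = (2*G)*(1/(2*G)) = 1)
E(x) = 2*x/(1 + x) (E(x) = (2*x)/(x + 1) = (2*x)/(1 + x) = 2*x/(1 + x))
Q(8)*E(-2) + r(-4, -5) = 1*(2*(-2)/(1 - 2)) + 1 = 1*(2*(-2)/(-1)) + 1 = 1*(2*(-2)*(-1)) + 1 = 1*4 + 1 = 4 + 1 = 5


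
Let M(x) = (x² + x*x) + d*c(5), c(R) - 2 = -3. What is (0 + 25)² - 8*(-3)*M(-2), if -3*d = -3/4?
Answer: 811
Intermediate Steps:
d = ¼ (d = -(-1)/4 = -⅓*(-¾) = ¼ ≈ 0.25000)
c(R) = -1 (c(R) = 2 - 3 = -1)
M(x) = -¼ + 2*x² (M(x) = (x² + x*x) + (¼)*(-1) = (x² + x²) - ¼ = 2*x² - ¼ = -¼ + 2*x²)
(0 + 25)² - 8*(-3)*M(-2) = (0 + 25)² - 8*(-3)*(-¼ + 2*(-2)²) = 25² - (-24)*(-¼ + 2*4) = 625 - (-24)*(-¼ + 8) = 625 - (-24)*31/4 = 625 - 1*(-186) = 625 + 186 = 811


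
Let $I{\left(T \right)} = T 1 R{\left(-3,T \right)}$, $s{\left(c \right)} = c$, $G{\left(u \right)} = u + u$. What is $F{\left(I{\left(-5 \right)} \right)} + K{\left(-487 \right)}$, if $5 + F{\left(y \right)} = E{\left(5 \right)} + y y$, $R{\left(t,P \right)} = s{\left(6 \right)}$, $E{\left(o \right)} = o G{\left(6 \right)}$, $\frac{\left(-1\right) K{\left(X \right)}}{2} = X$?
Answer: $1929$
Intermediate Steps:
$G{\left(u \right)} = 2 u$
$K{\left(X \right)} = - 2 X$
$E{\left(o \right)} = 12 o$ ($E{\left(o \right)} = o 2 \cdot 6 = o 12 = 12 o$)
$R{\left(t,P \right)} = 6$
$I{\left(T \right)} = 6 T$ ($I{\left(T \right)} = T 1 \cdot 6 = T 6 = 6 T$)
$F{\left(y \right)} = 55 + y^{2}$ ($F{\left(y \right)} = -5 + \left(12 \cdot 5 + y y\right) = -5 + \left(60 + y^{2}\right) = 55 + y^{2}$)
$F{\left(I{\left(-5 \right)} \right)} + K{\left(-487 \right)} = \left(55 + \left(6 \left(-5\right)\right)^{2}\right) - -974 = \left(55 + \left(-30\right)^{2}\right) + 974 = \left(55 + 900\right) + 974 = 955 + 974 = 1929$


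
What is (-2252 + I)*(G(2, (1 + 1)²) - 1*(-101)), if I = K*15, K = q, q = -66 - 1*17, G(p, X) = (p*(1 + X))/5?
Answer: -360191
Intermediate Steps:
G(p, X) = p*(1 + X)/5 (G(p, X) = (p*(1 + X))*(⅕) = p*(1 + X)/5)
q = -83 (q = -66 - 17 = -83)
K = -83
I = -1245 (I = -83*15 = -1245)
(-2252 + I)*(G(2, (1 + 1)²) - 1*(-101)) = (-2252 - 1245)*((⅕)*2*(1 + (1 + 1)²) - 1*(-101)) = -3497*((⅕)*2*(1 + 2²) + 101) = -3497*((⅕)*2*(1 + 4) + 101) = -3497*((⅕)*2*5 + 101) = -3497*(2 + 101) = -3497*103 = -360191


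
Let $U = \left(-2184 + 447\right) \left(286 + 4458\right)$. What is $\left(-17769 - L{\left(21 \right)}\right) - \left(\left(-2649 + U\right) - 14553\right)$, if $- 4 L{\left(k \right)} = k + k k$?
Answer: $\frac{16479753}{2} \approx 8.2399 \cdot 10^{6}$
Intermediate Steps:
$L{\left(k \right)} = - \frac{k}{4} - \frac{k^{2}}{4}$ ($L{\left(k \right)} = - \frac{k + k k}{4} = - \frac{k + k^{2}}{4} = - \frac{k}{4} - \frac{k^{2}}{4}$)
$U = -8240328$ ($U = \left(-1737\right) 4744 = -8240328$)
$\left(-17769 - L{\left(21 \right)}\right) - \left(\left(-2649 + U\right) - 14553\right) = \left(-17769 - \left(- \frac{1}{4}\right) 21 \left(1 + 21\right)\right) - \left(\left(-2649 - 8240328\right) - 14553\right) = \left(-17769 - \left(- \frac{1}{4}\right) 21 \cdot 22\right) - \left(-8242977 - 14553\right) = \left(-17769 - - \frac{231}{2}\right) - -8257530 = \left(-17769 + \frac{231}{2}\right) + 8257530 = - \frac{35307}{2} + 8257530 = \frac{16479753}{2}$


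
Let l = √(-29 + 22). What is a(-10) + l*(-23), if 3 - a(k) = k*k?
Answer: -97 - 23*I*√7 ≈ -97.0 - 60.852*I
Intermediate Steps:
a(k) = 3 - k² (a(k) = 3 - k*k = 3 - k²)
l = I*√7 (l = √(-7) = I*√7 ≈ 2.6458*I)
a(-10) + l*(-23) = (3 - 1*(-10)²) + (I*√7)*(-23) = (3 - 1*100) - 23*I*√7 = (3 - 100) - 23*I*√7 = -97 - 23*I*√7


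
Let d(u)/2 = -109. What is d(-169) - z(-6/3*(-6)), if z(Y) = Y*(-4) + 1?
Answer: -171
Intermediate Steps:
z(Y) = 1 - 4*Y (z(Y) = -4*Y + 1 = 1 - 4*Y)
d(u) = -218 (d(u) = 2*(-109) = -218)
d(-169) - z(-6/3*(-6)) = -218 - (1 - 4*(-6/3)*(-6)) = -218 - (1 - 4*(-6*⅓)*(-6)) = -218 - (1 - (-8)*(-6)) = -218 - (1 - 4*12) = -218 - (1 - 48) = -218 - 1*(-47) = -218 + 47 = -171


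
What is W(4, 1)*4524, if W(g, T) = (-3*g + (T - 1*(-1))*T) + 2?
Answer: -36192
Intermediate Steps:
W(g, T) = 2 - 3*g + T*(1 + T) (W(g, T) = (-3*g + (T + 1)*T) + 2 = (-3*g + (1 + T)*T) + 2 = (-3*g + T*(1 + T)) + 2 = 2 - 3*g + T*(1 + T))
W(4, 1)*4524 = (2 + 1 + 1**2 - 3*4)*4524 = (2 + 1 + 1 - 12)*4524 = -8*4524 = -36192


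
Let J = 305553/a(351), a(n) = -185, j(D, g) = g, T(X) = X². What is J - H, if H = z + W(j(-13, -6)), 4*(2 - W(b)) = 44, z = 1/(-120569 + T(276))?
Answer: -13490499799/8212705 ≈ -1642.6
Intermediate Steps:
z = -1/44393 (z = 1/(-120569 + 276²) = 1/(-120569 + 76176) = 1/(-44393) = -1/44393 ≈ -2.2526e-5)
W(b) = -9 (W(b) = 2 - ¼*44 = 2 - 11 = -9)
H = -399538/44393 (H = -1/44393 - 9 = -399538/44393 ≈ -9.0000)
J = -305553/185 (J = 305553/(-185) = 305553*(-1/185) = -305553/185 ≈ -1651.6)
J - H = -305553/185 - 1*(-399538/44393) = -305553/185 + 399538/44393 = -13490499799/8212705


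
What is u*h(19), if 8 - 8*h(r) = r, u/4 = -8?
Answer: 44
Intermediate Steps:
u = -32 (u = 4*(-8) = -32)
h(r) = 1 - r/8
u*h(19) = -32*(1 - ⅛*19) = -32*(1 - 19/8) = -32*(-11/8) = 44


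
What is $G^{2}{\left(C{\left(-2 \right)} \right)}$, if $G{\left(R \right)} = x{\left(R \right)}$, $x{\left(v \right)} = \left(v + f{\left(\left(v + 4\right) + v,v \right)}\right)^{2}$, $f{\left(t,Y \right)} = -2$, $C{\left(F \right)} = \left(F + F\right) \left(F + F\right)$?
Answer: $38416$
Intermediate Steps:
$C{\left(F \right)} = 4 F^{2}$ ($C{\left(F \right)} = 2 F 2 F = 4 F^{2}$)
$x{\left(v \right)} = \left(-2 + v\right)^{2}$ ($x{\left(v \right)} = \left(v - 2\right)^{2} = \left(-2 + v\right)^{2}$)
$G{\left(R \right)} = \left(-2 + R\right)^{2}$
$G^{2}{\left(C{\left(-2 \right)} \right)} = \left(\left(-2 + 4 \left(-2\right)^{2}\right)^{2}\right)^{2} = \left(\left(-2 + 4 \cdot 4\right)^{2}\right)^{2} = \left(\left(-2 + 16\right)^{2}\right)^{2} = \left(14^{2}\right)^{2} = 196^{2} = 38416$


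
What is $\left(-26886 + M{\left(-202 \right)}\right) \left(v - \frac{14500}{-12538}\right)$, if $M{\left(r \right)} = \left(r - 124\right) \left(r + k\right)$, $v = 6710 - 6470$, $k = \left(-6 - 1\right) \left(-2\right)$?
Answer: $\frac{52009287620}{6269} \approx 8.2963 \cdot 10^{6}$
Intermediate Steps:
$k = 14$ ($k = \left(-7\right) \left(-2\right) = 14$)
$v = 240$ ($v = 6710 - 6470 = 240$)
$M{\left(r \right)} = \left(-124 + r\right) \left(14 + r\right)$ ($M{\left(r \right)} = \left(r - 124\right) \left(r + 14\right) = \left(-124 + r\right) \left(14 + r\right)$)
$\left(-26886 + M{\left(-202 \right)}\right) \left(v - \frac{14500}{-12538}\right) = \left(-26886 - \left(-20484 - 40804\right)\right) \left(240 - \frac{14500}{-12538}\right) = \left(-26886 + \left(-1736 + 40804 + 22220\right)\right) \left(240 - - \frac{7250}{6269}\right) = \left(-26886 + 61288\right) \left(240 + \frac{7250}{6269}\right) = 34402 \cdot \frac{1511810}{6269} = \frac{52009287620}{6269}$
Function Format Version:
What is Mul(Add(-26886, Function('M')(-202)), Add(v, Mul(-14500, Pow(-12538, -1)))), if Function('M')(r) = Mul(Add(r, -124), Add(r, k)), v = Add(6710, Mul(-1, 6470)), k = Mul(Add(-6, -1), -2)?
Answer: Rational(52009287620, 6269) ≈ 8.2963e+6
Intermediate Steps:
k = 14 (k = Mul(-7, -2) = 14)
v = 240 (v = Add(6710, -6470) = 240)
Function('M')(r) = Mul(Add(-124, r), Add(14, r)) (Function('M')(r) = Mul(Add(r, -124), Add(r, 14)) = Mul(Add(-124, r), Add(14, r)))
Mul(Add(-26886, Function('M')(-202)), Add(v, Mul(-14500, Pow(-12538, -1)))) = Mul(Add(-26886, Add(-1736, Pow(-202, 2), Mul(-110, -202))), Add(240, Mul(-14500, Pow(-12538, -1)))) = Mul(Add(-26886, Add(-1736, 40804, 22220)), Add(240, Mul(-14500, Rational(-1, 12538)))) = Mul(Add(-26886, 61288), Add(240, Rational(7250, 6269))) = Mul(34402, Rational(1511810, 6269)) = Rational(52009287620, 6269)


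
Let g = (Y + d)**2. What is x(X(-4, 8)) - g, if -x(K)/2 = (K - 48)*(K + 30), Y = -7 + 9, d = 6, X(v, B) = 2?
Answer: 2880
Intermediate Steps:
Y = 2
x(K) = -2*(-48 + K)*(30 + K) (x(K) = -2*(K - 48)*(K + 30) = -2*(-48 + K)*(30 + K))
g = 64 (g = (2 + 6)**2 = 8**2 = 64)
x(X(-4, 8)) - g = (2880 - 2*2**2 + 36*2) - 1*64 = (2880 - 2*4 + 72) - 64 = (2880 - 8 + 72) - 64 = 2944 - 64 = 2880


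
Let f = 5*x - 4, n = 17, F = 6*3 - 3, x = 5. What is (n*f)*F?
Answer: 5355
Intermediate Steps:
F = 15 (F = 18 - 3 = 15)
f = 21 (f = 5*5 - 4 = 25 - 4 = 21)
(n*f)*F = (17*21)*15 = 357*15 = 5355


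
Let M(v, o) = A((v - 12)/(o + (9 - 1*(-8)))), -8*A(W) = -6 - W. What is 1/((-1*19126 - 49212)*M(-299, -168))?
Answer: -604/41583673 ≈ -1.4525e-5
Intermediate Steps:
A(W) = ¾ + W/8 (A(W) = -(-6 - W)/8 = ¾ + W/8)
M(v, o) = ¾ + (-12 + v)/(8*(17 + o)) (M(v, o) = ¾ + ((v - 12)/(o + (9 - 1*(-8))))/8 = ¾ + ((-12 + v)/(o + (9 + 8)))/8 = ¾ + ((-12 + v)/(o + 17))/8 = ¾ + ((-12 + v)/(17 + o))/8 = ¾ + (-12 + v)/(8*(17 + o)))
1/((-1*19126 - 49212)*M(-299, -168)) = 1/((-1*19126 - 49212)*(((90 - 299 + 6*(-168))/(8*(17 - 168))))) = 1/((-19126 - 49212)*(((⅛)*(90 - 299 - 1008)/(-151)))) = 1/((-68338)*(((⅛)*(-1/151)*(-1217)))) = -1/(68338*1217/1208) = -1/68338*1208/1217 = -604/41583673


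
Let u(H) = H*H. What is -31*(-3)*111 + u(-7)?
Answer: 10372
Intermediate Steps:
u(H) = H²
-31*(-3)*111 + u(-7) = -31*(-3)*111 + (-7)² = 93*111 + 49 = 10323 + 49 = 10372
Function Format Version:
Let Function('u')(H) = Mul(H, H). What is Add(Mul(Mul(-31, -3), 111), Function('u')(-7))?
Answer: 10372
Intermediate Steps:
Function('u')(H) = Pow(H, 2)
Add(Mul(Mul(-31, -3), 111), Function('u')(-7)) = Add(Mul(Mul(-31, -3), 111), Pow(-7, 2)) = Add(Mul(93, 111), 49) = Add(10323, 49) = 10372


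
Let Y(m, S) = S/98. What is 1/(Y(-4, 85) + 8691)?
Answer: 98/851803 ≈ 0.00011505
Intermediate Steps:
Y(m, S) = S/98 (Y(m, S) = S*(1/98) = S/98)
1/(Y(-4, 85) + 8691) = 1/((1/98)*85 + 8691) = 1/(85/98 + 8691) = 1/(851803/98) = 98/851803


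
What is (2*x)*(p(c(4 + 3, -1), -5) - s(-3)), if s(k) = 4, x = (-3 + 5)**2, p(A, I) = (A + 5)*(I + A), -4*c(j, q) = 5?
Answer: -439/2 ≈ -219.50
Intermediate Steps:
c(j, q) = -5/4 (c(j, q) = -1/4*5 = -5/4)
p(A, I) = (5 + A)*(A + I)
x = 4 (x = 2**2 = 4)
(2*x)*(p(c(4 + 3, -1), -5) - s(-3)) = (2*4)*(((-5/4)**2 + 5*(-5/4) + 5*(-5) - 5/4*(-5)) - 1*4) = 8*((25/16 - 25/4 - 25 + 25/4) - 4) = 8*(-375/16 - 4) = 8*(-439/16) = -439/2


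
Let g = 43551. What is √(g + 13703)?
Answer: √57254 ≈ 239.28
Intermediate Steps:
√(g + 13703) = √(43551 + 13703) = √57254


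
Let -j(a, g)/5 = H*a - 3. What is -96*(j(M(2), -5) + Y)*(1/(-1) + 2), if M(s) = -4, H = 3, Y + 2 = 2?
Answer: -7200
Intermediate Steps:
Y = 0 (Y = -2 + 2 = 0)
j(a, g) = 15 - 15*a (j(a, g) = -5*(3*a - 3) = -5*(-3 + 3*a) = 15 - 15*a)
-96*(j(M(2), -5) + Y)*(1/(-1) + 2) = -96*((15 - 15*(-4)) + 0)*(1/(-1) + 2) = -96*((15 + 60) + 0)*(-1 + 2) = -96*(75 + 0) = -7200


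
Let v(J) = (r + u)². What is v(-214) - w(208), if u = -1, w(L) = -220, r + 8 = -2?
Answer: 341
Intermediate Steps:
r = -10 (r = -8 - 2 = -10)
v(J) = 121 (v(J) = (-10 - 1)² = (-11)² = 121)
v(-214) - w(208) = 121 - 1*(-220) = 121 + 220 = 341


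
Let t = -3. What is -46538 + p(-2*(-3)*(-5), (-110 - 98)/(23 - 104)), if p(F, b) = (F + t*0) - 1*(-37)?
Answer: -46531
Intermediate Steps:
p(F, b) = 37 + F (p(F, b) = (F - 3*0) - 1*(-37) = (F + 0) + 37 = F + 37 = 37 + F)
-46538 + p(-2*(-3)*(-5), (-110 - 98)/(23 - 104)) = -46538 + (37 - 2*(-3)*(-5)) = -46538 + (37 + 6*(-5)) = -46538 + (37 - 30) = -46538 + 7 = -46531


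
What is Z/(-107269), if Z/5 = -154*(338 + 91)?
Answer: 330330/107269 ≈ 3.0795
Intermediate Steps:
Z = -330330 (Z = 5*(-154*(338 + 91)) = 5*(-154*429) = 5*(-66066) = -330330)
Z/(-107269) = -330330/(-107269) = -330330*(-1/107269) = 330330/107269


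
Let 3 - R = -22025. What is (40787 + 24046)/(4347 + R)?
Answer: 64833/26375 ≈ 2.4581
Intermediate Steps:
R = 22028 (R = 3 - 1*(-22025) = 3 + 22025 = 22028)
(40787 + 24046)/(4347 + R) = (40787 + 24046)/(4347 + 22028) = 64833/26375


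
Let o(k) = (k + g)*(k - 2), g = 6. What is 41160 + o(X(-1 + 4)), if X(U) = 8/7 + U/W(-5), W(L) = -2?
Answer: 8064753/196 ≈ 41147.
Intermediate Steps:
X(U) = 8/7 - U/2 (X(U) = 8/7 + U/(-2) = 8*(⅐) + U*(-½) = 8/7 - U/2)
o(k) = (-2 + k)*(6 + k) (o(k) = (k + 6)*(k - 2) = (6 + k)*(-2 + k) = (-2 + k)*(6 + k))
41160 + o(X(-1 + 4)) = 41160 + (-12 + (8/7 - (-1 + 4)/2)² + 4*(8/7 - (-1 + 4)/2)) = 41160 + (-12 + (8/7 - ½*3)² + 4*(8/7 - ½*3)) = 41160 + (-12 + (8/7 - 3/2)² + 4*(8/7 - 3/2)) = 41160 + (-12 + (-5/14)² + 4*(-5/14)) = 41160 + (-12 + 25/196 - 10/7) = 41160 - 2607/196 = 8064753/196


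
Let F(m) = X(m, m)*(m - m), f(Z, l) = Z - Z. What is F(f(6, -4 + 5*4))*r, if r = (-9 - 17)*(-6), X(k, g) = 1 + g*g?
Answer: 0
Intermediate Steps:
X(k, g) = 1 + g²
f(Z, l) = 0
r = 156 (r = -26*(-6) = 156)
F(m) = 0 (F(m) = (1 + m²)*(m - m) = (1 + m²)*0 = 0)
F(f(6, -4 + 5*4))*r = 0*156 = 0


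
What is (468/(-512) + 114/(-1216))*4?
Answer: -129/32 ≈ -4.0313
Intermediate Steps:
(468/(-512) + 114/(-1216))*4 = (468*(-1/512) + 114*(-1/1216))*4 = (-117/128 - 3/32)*4 = -129/128*4 = -129/32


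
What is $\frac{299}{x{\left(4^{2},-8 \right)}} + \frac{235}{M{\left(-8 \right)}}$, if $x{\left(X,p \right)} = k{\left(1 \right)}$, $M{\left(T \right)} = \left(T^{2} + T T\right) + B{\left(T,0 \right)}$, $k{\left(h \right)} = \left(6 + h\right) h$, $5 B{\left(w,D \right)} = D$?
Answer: $\frac{39917}{896} \approx 44.55$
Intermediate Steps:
$B{\left(w,D \right)} = \frac{D}{5}$
$k{\left(h \right)} = h \left(6 + h\right)$
$M{\left(T \right)} = 2 T^{2}$ ($M{\left(T \right)} = \left(T^{2} + T T\right) + \frac{1}{5} \cdot 0 = \left(T^{2} + T^{2}\right) + 0 = 2 T^{2} + 0 = 2 T^{2}$)
$x{\left(X,p \right)} = 7$ ($x{\left(X,p \right)} = 1 \left(6 + 1\right) = 1 \cdot 7 = 7$)
$\frac{299}{x{\left(4^{2},-8 \right)}} + \frac{235}{M{\left(-8 \right)}} = \frac{299}{7} + \frac{235}{2 \left(-8\right)^{2}} = 299 \cdot \frac{1}{7} + \frac{235}{2 \cdot 64} = \frac{299}{7} + \frac{235}{128} = \frac{39917}{896}$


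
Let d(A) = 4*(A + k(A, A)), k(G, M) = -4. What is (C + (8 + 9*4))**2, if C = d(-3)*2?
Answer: 144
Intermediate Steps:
d(A) = -16 + 4*A (d(A) = 4*(A - 4) = 4*(-4 + A) = -16 + 4*A)
C = -56 (C = (-16 + 4*(-3))*2 = (-16 - 12)*2 = -28*2 = -56)
(C + (8 + 9*4))**2 = (-56 + (8 + 9*4))**2 = (-56 + (8 + 36))**2 = (-56 + 44)**2 = (-12)**2 = 144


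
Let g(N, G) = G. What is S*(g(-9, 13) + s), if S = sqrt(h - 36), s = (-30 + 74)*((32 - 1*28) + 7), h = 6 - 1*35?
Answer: 497*I*sqrt(65) ≈ 4006.9*I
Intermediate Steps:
h = -29 (h = 6 - 35 = -29)
s = 484 (s = 44*((32 - 28) + 7) = 44*(4 + 7) = 44*11 = 484)
S = I*sqrt(65) (S = sqrt(-29 - 36) = sqrt(-65) = I*sqrt(65) ≈ 8.0623*I)
S*(g(-9, 13) + s) = (I*sqrt(65))*(13 + 484) = (I*sqrt(65))*497 = 497*I*sqrt(65)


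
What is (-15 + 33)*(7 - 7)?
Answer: 0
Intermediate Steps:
(-15 + 33)*(7 - 7) = 18*0 = 0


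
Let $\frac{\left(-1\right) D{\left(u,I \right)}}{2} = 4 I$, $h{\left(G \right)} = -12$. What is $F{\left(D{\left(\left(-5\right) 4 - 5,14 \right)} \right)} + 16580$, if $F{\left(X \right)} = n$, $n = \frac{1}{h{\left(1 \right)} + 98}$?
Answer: $\frac{1425881}{86} \approx 16580.0$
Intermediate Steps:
$D{\left(u,I \right)} = - 8 I$ ($D{\left(u,I \right)} = - 2 \cdot 4 I = - 8 I$)
$n = \frac{1}{86}$ ($n = \frac{1}{-12 + 98} = \frac{1}{86} \approx 0.011628$)
$F{\left(X \right)} = \frac{1}{86}$
$F{\left(D{\left(\left(-5\right) 4 - 5,14 \right)} \right)} + 16580 = \frac{1}{86} + 16580 = \frac{1425881}{86}$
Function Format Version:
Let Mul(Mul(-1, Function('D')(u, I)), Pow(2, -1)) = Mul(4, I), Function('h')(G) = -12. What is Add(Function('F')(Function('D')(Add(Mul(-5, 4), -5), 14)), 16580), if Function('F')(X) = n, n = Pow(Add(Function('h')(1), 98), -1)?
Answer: Rational(1425881, 86) ≈ 16580.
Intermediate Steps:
Function('D')(u, I) = Mul(-8, I) (Function('D')(u, I) = Mul(-2, Mul(4, I)) = Mul(-8, I))
n = Rational(1, 86) (n = Pow(Add(-12, 98), -1) = Pow(86, -1) = Rational(1, 86) ≈ 0.011628)
Function('F')(X) = Rational(1, 86)
Add(Function('F')(Function('D')(Add(Mul(-5, 4), -5), 14)), 16580) = Add(Rational(1, 86), 16580) = Rational(1425881, 86)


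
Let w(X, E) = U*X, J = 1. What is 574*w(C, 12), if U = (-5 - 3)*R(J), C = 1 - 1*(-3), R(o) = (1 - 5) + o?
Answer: 55104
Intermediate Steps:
R(o) = -4 + o
C = 4 (C = 1 + 3 = 4)
U = 24 (U = (-5 - 3)*(-4 + 1) = -8*(-3) = 24)
w(X, E) = 24*X
574*w(C, 12) = 574*(24*4) = 574*96 = 55104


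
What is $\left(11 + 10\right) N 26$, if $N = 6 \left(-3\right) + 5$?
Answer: $-7098$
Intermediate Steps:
$N = -13$ ($N = -18 + 5 = -13$)
$\left(11 + 10\right) N 26 = \left(11 + 10\right) \left(-13\right) 26 = 21 \left(-13\right) 26 = \left(-273\right) 26 = -7098$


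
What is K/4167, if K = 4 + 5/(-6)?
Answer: 19/25002 ≈ 0.00075994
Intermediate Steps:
K = 19/6 (K = 4 + 5*(-⅙) = 4 - ⅚ = 19/6 ≈ 3.1667)
K/4167 = (19/6)/4167 = (19/6)*(1/4167) = 19/25002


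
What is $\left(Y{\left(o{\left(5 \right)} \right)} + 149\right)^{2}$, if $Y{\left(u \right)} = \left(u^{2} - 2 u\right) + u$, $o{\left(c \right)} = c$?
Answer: $28561$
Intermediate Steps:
$Y{\left(u \right)} = u^{2} - u$
$\left(Y{\left(o{\left(5 \right)} \right)} + 149\right)^{2} = \left(5 \left(-1 + 5\right) + 149\right)^{2} = \left(5 \cdot 4 + 149\right)^{2} = \left(20 + 149\right)^{2} = 169^{2} = 28561$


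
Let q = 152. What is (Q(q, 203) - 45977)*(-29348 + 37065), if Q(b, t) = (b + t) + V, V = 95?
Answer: -351331859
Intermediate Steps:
Q(b, t) = 95 + b + t (Q(b, t) = (b + t) + 95 = 95 + b + t)
(Q(q, 203) - 45977)*(-29348 + 37065) = ((95 + 152 + 203) - 45977)*(-29348 + 37065) = (450 - 45977)*7717 = -45527*7717 = -351331859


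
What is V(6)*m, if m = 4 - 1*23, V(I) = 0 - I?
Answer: 114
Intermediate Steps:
V(I) = -I
m = -19 (m = 4 - 23 = -19)
V(6)*m = -1*6*(-19) = -6*(-19) = 114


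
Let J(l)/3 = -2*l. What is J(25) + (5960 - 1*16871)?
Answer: -11061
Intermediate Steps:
J(l) = -6*l (J(l) = 3*(-2*l) = -6*l)
J(25) + (5960 - 1*16871) = -6*25 + (5960 - 1*16871) = -150 + (5960 - 16871) = -150 - 10911 = -11061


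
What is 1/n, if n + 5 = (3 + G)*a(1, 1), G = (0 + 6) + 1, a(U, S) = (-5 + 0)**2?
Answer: 1/245 ≈ 0.0040816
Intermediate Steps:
a(U, S) = 25 (a(U, S) = (-5)**2 = 25)
G = 7 (G = 6 + 1 = 7)
n = 245 (n = -5 + (3 + 7)*25 = -5 + 10*25 = -5 + 250 = 245)
1/n = 1/245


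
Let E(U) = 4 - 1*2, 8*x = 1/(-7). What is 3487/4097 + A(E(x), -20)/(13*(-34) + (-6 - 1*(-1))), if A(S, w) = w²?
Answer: -80111/1831359 ≈ -0.043744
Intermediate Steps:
x = -1/56 (x = (⅛)/(-7) = (⅛)*(-⅐) = -1/56 ≈ -0.017857)
E(U) = 2 (E(U) = 4 - 2 = 2)
3487/4097 + A(E(x), -20)/(13*(-34) + (-6 - 1*(-1))) = 3487/4097 + (-20)²/(13*(-34) + (-6 - 1*(-1))) = 3487*(1/4097) + 400/(-442 + (-6 + 1)) = 3487/4097 + 400/(-442 - 5) = 3487/4097 + 400/(-447) = 3487/4097 + 400*(-1/447) = 3487/4097 - 400/447 = -80111/1831359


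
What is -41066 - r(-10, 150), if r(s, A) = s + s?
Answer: -41046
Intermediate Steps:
r(s, A) = 2*s
-41066 - r(-10, 150) = -41066 - 2*(-10) = -41066 - 1*(-20) = -41066 + 20 = -41046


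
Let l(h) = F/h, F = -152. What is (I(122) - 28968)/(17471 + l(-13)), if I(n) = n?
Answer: -374998/227275 ≈ -1.6500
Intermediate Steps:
l(h) = -152/h
(I(122) - 28968)/(17471 + l(-13)) = (122 - 28968)/(17471 - 152/(-13)) = -28846/(17471 - 152*(-1/13)) = -28846/(17471 + 152/13) = -28846/227275/13 = -28846*13/227275 = -374998/227275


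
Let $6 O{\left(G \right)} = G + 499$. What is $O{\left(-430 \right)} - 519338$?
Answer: $- \frac{1038653}{2} \approx -5.1933 \cdot 10^{5}$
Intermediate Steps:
$O{\left(G \right)} = \frac{499}{6} + \frac{G}{6}$ ($O{\left(G \right)} = \frac{G + 499}{6} = \frac{499 + G}{6} = \frac{499}{6} + \frac{G}{6}$)
$O{\left(-430 \right)} - 519338 = \left(\frac{499}{6} + \frac{1}{6} \left(-430\right)\right) - 519338 = \left(\frac{499}{6} - \frac{215}{3}\right) - 519338 = \frac{23}{2} - 519338 = - \frac{1038653}{2}$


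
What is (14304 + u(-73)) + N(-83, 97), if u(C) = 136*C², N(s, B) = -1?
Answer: 739047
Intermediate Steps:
(14304 + u(-73)) + N(-83, 97) = (14304 + 136*(-73)²) - 1 = (14304 + 136*5329) - 1 = (14304 + 724744) - 1 = 739048 - 1 = 739047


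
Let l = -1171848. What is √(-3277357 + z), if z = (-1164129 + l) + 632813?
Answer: I*√4980521 ≈ 2231.7*I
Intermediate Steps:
z = -1703164 (z = (-1164129 - 1171848) + 632813 = -2335977 + 632813 = -1703164)
√(-3277357 + z) = √(-3277357 - 1703164) = √(-4980521) = I*√4980521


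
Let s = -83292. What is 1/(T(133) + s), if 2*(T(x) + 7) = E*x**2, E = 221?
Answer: 2/3742671 ≈ 5.3438e-7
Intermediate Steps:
T(x) = -7 + 221*x**2/2 (T(x) = -7 + (221*x**2)/2 = -7 + 221*x**2/2)
1/(T(133) + s) = 1/((-7 + (221/2)*133**2) - 83292) = 1/((-7 + (221/2)*17689) - 83292) = 1/((-7 + 3909269/2) - 83292) = 1/(3909255/2 - 83292) = 1/(3742671/2) = 2/3742671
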